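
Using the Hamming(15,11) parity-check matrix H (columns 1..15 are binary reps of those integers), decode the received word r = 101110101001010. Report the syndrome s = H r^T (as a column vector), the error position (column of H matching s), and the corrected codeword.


s = (1, 1, 1, 1)^T, error position = 15, corrected codeword c = 101110101001011

Compute s = H r^T mod 2 one row at a time:
  s_1 = 0 + 1 + 0 + 0 + 1 + 0 + 1 + 0 = 3 ≡ 1 (mod 2).
  s_2 = 1 + 1 + 0 + 1 + 1 + 0 + 1 + 0 = 5 ≡ 1 (mod 2).
  s_3 = 0 + 1 + 0 + 1 + 0 + 0 + 1 + 0 = 3 ≡ 1 (mod 2).
  s_4 = 1 + 1 + 1 + 1 + 1 + 0 + 0 + 0 = 5 ≡ 1 (mod 2).
s = (1, 1, 1, 1)^T — this equals column 15 of H (binary 1111), so error is at position 15.
Correct: flip bit 15 of r = 101110101001010 to get c = 101110101001011.


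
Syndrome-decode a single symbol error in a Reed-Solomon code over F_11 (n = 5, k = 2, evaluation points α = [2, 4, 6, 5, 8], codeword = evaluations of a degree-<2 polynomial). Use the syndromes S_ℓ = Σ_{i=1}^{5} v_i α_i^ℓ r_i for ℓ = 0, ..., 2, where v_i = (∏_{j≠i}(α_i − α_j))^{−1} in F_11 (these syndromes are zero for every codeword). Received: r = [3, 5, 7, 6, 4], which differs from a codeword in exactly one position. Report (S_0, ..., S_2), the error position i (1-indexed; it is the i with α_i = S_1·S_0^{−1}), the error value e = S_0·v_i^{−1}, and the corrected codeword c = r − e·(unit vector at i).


S = (6, 4, 10), error at position 5, error magnitude e = 6, c = [3, 5, 7, 6, 9].

Step 1: column multipliers v_i = (∏_{j≠i}(α_i − α_j))^{−1} mod 11.
  i = 1 (α = 2): (2−4)(2−6)(2−5)(2−8) = (−2)·(−4)·(−3)·(−6) = 144 ≡ 1, so v_1 = 1^{−1} = 1 (mod 11).
  i = 2 (α = 4): (4−2)(4−6)(4−5)(4−8) = 2·(−2)·(−1)·(−4) = −16 ≡ 6, so v_2 = 6^{−1} = 2 (mod 11).
  i = 3 (α = 6): (6−2)(6−4)(6−5)(6−8) = 4·2·1·(−2) = −16 ≡ 6, so v_3 = 6^{−1} = 2 (mod 11).
  i = 4 (α = 5): (5−2)(5−4)(5−6)(5−8) = 3·1·(−1)·(−3) = 9 ≡ 9, so v_4 = 9^{−1} = 5 (mod 11).
  i = 5 (α = 8): (8−2)(8−4)(8−6)(8−5) = 6·4·2·3 = 144 ≡ 1, so v_5 = 1^{−1} = 1 (mod 11).
  v = [1, 2, 2, 5, 1].
Step 2: syndromes of r = [3, 5, 7, 6, 4] (all sums mod 11).
  S_0 = Σ v_i r_i = 1·3 + 2·5 + 2·7 + 5·6 + 1·4 = 61 ≡ 6.
  S_1 = Σ v_i α_i r_i = 1·2·3 + 2·4·5 + 2·6·7 + 5·5·6 + 1·8·4 = 312 ≡ 4.
  α_i^2 mod 11 = [4, 5, 3, 3, 9].
  S_2 = Σ v_i α_i^2 r_i = 1·4·3 + 2·5·5 + 2·3·7 + 5·3·6 + 1·9·4 = 230 ≡ 10.
  S = (6, 4, 10) ≠ 0, so r is not a codeword (an error is present).
Step 3: locate the error. For a single error e at position i, S_ℓ = v_i·e·α_i^ℓ, so α_err = S_1/S_0.
  S_0^{−1} = 6^{−1} = 2 (mod 11), so α_err = 4·2 = 8 ≡ 8 = α_5. Error position i = 5.
  Consistency check: S_2/S_1 = 10·3 = 30 ≡ 8 = α_err ✓ (single-error assumption holds).
Step 4: error magnitude e = S_0/v_5 = S_0·∏_{j≠5}(α_5 − α_j) = 6·1 = 6 ≡ 6 (mod 11).
Step 5: correct position 5: c_5 = r_5 − e = 4 − 6 ≡ 9 (mod 11). Hence c = [3, 5, 7, 6, 9].
  Check: interpolating c through the α_i gives m(x) = 1 + 1·x (degree < 2) with m(α_i) = c_i for every i, so c is indeed a codeword.


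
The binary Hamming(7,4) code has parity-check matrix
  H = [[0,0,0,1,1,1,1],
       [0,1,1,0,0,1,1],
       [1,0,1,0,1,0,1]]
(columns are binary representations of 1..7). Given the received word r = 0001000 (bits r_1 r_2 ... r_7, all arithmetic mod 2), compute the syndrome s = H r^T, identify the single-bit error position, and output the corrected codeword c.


s = (1, 0, 0)^T, error position = 4, corrected codeword c = 0000000

Compute s = H r^T mod 2 one row at a time:
  s_1 = 1 + 0 + 0 + 0 = 1 ≡ 1 (mod 2).
  s_2 = 0 + 0 + 0 + 0 = 0 ≡ 0 (mod 2).
  s_3 = 0 + 0 + 0 + 0 = 0 ≡ 0 (mod 2).
s = (1, 0, 0)^T — this equals column 4 of H (binary 100), so error is at position 4.
Correct: flip bit 4 of r = 0001000 to get c = 0000000.


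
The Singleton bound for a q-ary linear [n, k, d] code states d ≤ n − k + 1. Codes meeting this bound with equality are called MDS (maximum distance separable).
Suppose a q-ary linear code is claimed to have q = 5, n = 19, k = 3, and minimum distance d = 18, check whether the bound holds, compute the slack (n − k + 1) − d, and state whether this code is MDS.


Singleton RHS = n − k + 1 = 17, slack = -1, bound violated (no such code; not MDS).

Singleton bound: d ≤ n − k + 1.
Here n = 19, k = 3, so n − k + 1 = 17.
Given d = 18, check d ≤ 17: NO.
Slack = (n − k + 1) − d = -1.
The slack is negative: d = 18 exceeds n − k + 1 = 17 by 1, so the Singleton bound is violated and no linear [19, 3, 18]_5 code can exist. In particular it is not MDS (MDS requires d = n − k + 1 exactly).
Description: the claimed parameters are [19, 3, 18]_5; such a code would be impossible (violates the Singleton bound).


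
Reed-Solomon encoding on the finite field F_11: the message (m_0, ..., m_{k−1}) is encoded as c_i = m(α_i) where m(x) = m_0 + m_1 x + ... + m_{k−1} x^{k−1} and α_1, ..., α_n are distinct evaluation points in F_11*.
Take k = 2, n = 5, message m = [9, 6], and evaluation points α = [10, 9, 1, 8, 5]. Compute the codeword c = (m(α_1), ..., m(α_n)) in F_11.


c = [3, 8, 4, 2, 6]

Message polynomial: m(x) = 9 + 6·x (mod 11).
For each evaluation point α_i, compute m(α_i) mod 11:
  α_1 = 10: Horner steps 6 → 3, so m(10) = 3.
  α_2 = 9: Horner steps 6 → 8, so m(9) = 8.
  α_3 = 1: Horner steps 6 → 4, so m(1) = 4.
  α_4 = 8: Horner steps 6 → 2, so m(8) = 2.
  α_5 = 5: Horner steps 6 → 6, so m(5) = 6.
Codeword c = [3, 8, 4, 2, 6] ∈ F_11^5.


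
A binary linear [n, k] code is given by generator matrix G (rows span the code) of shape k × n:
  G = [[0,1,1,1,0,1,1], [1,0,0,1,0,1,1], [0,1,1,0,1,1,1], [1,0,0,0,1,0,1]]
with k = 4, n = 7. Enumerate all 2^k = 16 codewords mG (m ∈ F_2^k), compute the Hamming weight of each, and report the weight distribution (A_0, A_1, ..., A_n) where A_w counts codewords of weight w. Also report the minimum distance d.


Weight distribution: A_0 = 1, A_1 = 1, A_2 = 1, A_3 = 4, A_4 = 5, A_5 = 3, A_6 = 1. Minimum distance d = 1.

Enumerate all 2^4 = 16 messages m ∈ F_2^4.
For each, compute codeword c = mG in F_2^7, then tally its weight.
  m = 0000 → c = 0000000, weight = 0.
  m = 1000 → c = 0111011, weight = 5.
  m = 0100 → c = 1001011, weight = 4.
  m = 1100 → c = 1110000, weight = 3.
  m = 0010 → c = 0110111, weight = 5.
  m = 1010 → c = 0001100, weight = 2.
  m = 0110 → c = 1111100, weight = 5.
  m = 1110 → c = 1000111, weight = 4.
  m = 0001 → c = 1000101, weight = 3.
  m = 1001 → c = 1111110, weight = 6.
  m = 0101 → c = 0001110, weight = 3.
  m = 1101 → c = 0110101, weight = 4.
  m = 0011 → c = 1110010, weight = 4.
  m = 1011 → c = 1001001, weight = 3.
  m = 0111 → c = 0111001, weight = 4.
  m = 1111 → c = 0000010, weight = 1.
Tally weights:
  weight 0: 1 codewords.
  weight 1: 1 codewords.
  weight 2: 1 codewords.
  weight 3: 4 codewords.
  weight 4: 5 codewords.
  weight 5: 3 codewords.
  weight 6: 1 codewords.
Minimum distance d = smallest w > 0 with A_w > 0 = 1.
Sanity: Σ A_w = 16 = 2^4 = 16 ✓.


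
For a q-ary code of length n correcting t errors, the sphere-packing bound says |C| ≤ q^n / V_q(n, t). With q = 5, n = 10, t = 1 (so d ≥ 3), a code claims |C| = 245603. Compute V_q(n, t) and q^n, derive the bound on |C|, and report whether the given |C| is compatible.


V_q(n, t) = 41, q^n = 9765625, Hamming bound = 238185, |C| = 245603 > bound (violated).

Step 1: Compute V_q(n, t) = Σ_{j=0}^1 C(n, j) (q−1)^j.
  j = 0: C(10,0)·(4)^0 = 1·1 = 1.
  j = 1: C(10,1)·(4)^1 = 10·4 = 40.
  V_q(n, t) = 1 + 40 = 41.
Step 2: q^n = 5^10 = 9765625.
Step 3: Hamming bound ⌊q^n / V_q(n,t)⌋ = ⌊9765625/41⌋ = 238185.
Step 4: Compare |C| = 245603 to 238185: violated.
The claimed |C| lies above the Hamming bound, so no 5-ary code of length 10 with d ≥ 3 can have 245603 codewords.


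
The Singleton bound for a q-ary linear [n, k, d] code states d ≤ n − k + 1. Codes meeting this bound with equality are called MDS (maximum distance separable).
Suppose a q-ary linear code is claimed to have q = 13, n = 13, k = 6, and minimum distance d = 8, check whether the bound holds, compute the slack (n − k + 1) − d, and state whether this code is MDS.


Singleton RHS = n − k + 1 = 8, slack = 0, bound satisfied, MDS.

Singleton bound: d ≤ n − k + 1.
Here n = 13, k = 6, so n − k + 1 = 8.
Given d = 8, check d ≤ 8: YES.
Slack = (n − k + 1) − d = 0.
The code is MDS (slack = 0).
Description: the claimed parameters are [13, 6, 8]_13; such a code would be MDS (meets Singleton bound).


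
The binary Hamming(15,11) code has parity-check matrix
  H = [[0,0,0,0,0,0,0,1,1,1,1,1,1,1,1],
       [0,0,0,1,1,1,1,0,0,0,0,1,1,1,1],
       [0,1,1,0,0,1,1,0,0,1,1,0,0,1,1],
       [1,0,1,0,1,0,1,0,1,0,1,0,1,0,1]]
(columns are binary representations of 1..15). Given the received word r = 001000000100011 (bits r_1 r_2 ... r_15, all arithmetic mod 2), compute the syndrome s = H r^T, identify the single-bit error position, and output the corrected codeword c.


s = (1, 0, 0, 0)^T, error position = 8, corrected codeword c = 001000010100011

Compute s = H r^T mod 2 one row at a time:
  s_1 = 0 + 0 + 1 + 0 + 0 + 0 + 1 + 1 = 3 ≡ 1 (mod 2).
  s_2 = 0 + 0 + 0 + 0 + 0 + 0 + 1 + 1 = 2 ≡ 0 (mod 2).
  s_3 = 0 + 1 + 0 + 0 + 1 + 0 + 1 + 1 = 4 ≡ 0 (mod 2).
  s_4 = 0 + 1 + 0 + 0 + 0 + 0 + 0 + 1 = 2 ≡ 0 (mod 2).
s = (1, 0, 0, 0)^T — this equals column 8 of H (binary 1000), so error is at position 8.
Correct: flip bit 8 of r = 001000000100011 to get c = 001000010100011.


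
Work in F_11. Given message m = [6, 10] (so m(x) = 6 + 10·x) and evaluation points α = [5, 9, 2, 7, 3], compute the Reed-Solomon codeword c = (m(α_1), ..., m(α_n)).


c = [1, 8, 4, 10, 3]

Message polynomial: m(x) = 6 + 10·x (mod 11).
For each evaluation point α_i, compute m(α_i) mod 11:
  α_1 = 5: Horner steps 10 → 1, so m(5) = 1.
  α_2 = 9: Horner steps 10 → 8, so m(9) = 8.
  α_3 = 2: Horner steps 10 → 4, so m(2) = 4.
  α_4 = 7: Horner steps 10 → 10, so m(7) = 10.
  α_5 = 3: Horner steps 10 → 3, so m(3) = 3.
Codeword c = [1, 8, 4, 10, 3] ∈ F_11^5.


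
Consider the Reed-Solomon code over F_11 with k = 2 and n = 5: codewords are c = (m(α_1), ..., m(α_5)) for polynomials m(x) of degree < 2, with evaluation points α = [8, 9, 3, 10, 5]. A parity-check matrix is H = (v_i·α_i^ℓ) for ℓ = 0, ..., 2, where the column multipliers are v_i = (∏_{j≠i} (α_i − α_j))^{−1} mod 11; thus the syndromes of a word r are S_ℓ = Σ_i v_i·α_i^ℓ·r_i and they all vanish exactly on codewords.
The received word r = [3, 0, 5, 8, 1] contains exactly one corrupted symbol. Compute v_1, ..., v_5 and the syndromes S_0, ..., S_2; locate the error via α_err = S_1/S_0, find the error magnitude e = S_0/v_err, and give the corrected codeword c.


S = (10, 8, 2), error at position 3, error magnitude e = 9, c = [3, 0, 7, 8, 1].

Step 1: column multipliers v_i = (∏_{j≠i}(α_i − α_j))^{−1} mod 11.
  i = 1 (α = 8): (8−9)(8−3)(8−10)(8−5) = (−1)·5·(−2)·3 = 30 ≡ 8, so v_1 = 8^{−1} = 7 (mod 11).
  i = 2 (α = 9): (9−8)(9−3)(9−10)(9−5) = 1·6·(−1)·4 = −24 ≡ 9, so v_2 = 9^{−1} = 5 (mod 11).
  i = 3 (α = 3): (3−8)(3−9)(3−10)(3−5) = (−5)·(−6)·(−7)·(−2) = 420 ≡ 2, so v_3 = 2^{−1} = 6 (mod 11).
  i = 4 (α = 10): (10−8)(10−9)(10−3)(10−5) = 2·1·7·5 = 70 ≡ 4, so v_4 = 4^{−1} = 3 (mod 11).
  i = 5 (α = 5): (5−8)(5−9)(5−3)(5−10) = (−3)·(−4)·2·(−5) = −120 ≡ 1, so v_5 = 1^{−1} = 1 (mod 11).
  v = [7, 5, 6, 3, 1].
Step 2: syndromes of r = [3, 0, 5, 8, 1] (all sums mod 11).
  S_0 = Σ v_i r_i = 7·3 + 5·0 + 6·5 + 3·8 + 1·1 = 76 ≡ 10.
  S_1 = Σ v_i α_i r_i = 7·8·3 + 5·9·0 + 6·3·5 + 3·10·8 + 1·5·1 = 503 ≡ 8.
  α_i^2 mod 11 = [9, 4, 9, 1, 3].
  S_2 = Σ v_i α_i^2 r_i = 7·9·3 + 5·4·0 + 6·9·5 + 3·1·8 + 1·3·1 = 486 ≡ 2.
  S = (10, 8, 2) ≠ 0, so r is not a codeword (an error is present).
Step 3: locate the error. For a single error e at position i, S_ℓ = v_i·e·α_i^ℓ, so α_err = S_1/S_0.
  S_0^{−1} = 10^{−1} = 10 (mod 11), so α_err = 8·10 = 80 ≡ 3 = α_3. Error position i = 3.
  Consistency check: S_2/S_1 = 2·7 = 14 ≡ 3 = α_err ✓ (single-error assumption holds).
Step 4: error magnitude e = S_0/v_3 = S_0·∏_{j≠3}(α_3 − α_j) = 10·2 = 20 ≡ 9 (mod 11).
Step 5: correct position 3: c_3 = r_3 − e = 5 − 9 ≡ 7 (mod 11). Hence c = [3, 0, 7, 8, 1].
  Check: interpolating c through the α_i gives m(x) = 5 + 8·x (degree < 2) with m(α_i) = c_i for every i, so c is indeed a codeword.


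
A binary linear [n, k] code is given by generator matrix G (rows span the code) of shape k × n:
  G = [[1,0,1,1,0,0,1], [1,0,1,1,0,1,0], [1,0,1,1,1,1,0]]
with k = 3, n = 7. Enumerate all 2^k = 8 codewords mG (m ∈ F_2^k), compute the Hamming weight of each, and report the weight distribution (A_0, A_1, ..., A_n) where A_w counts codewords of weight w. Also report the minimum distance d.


Weight distribution: A_0 = 1, A_1 = 1, A_2 = 1, A_3 = 1, A_4 = 2, A_5 = 2. Minimum distance d = 1.

Enumerate all 2^3 = 8 messages m ∈ F_2^3.
For each, compute codeword c = mG in F_2^7, then tally its weight.
  m = 000 → c = 0000000, weight = 0.
  m = 100 → c = 1011001, weight = 4.
  m = 010 → c = 1011010, weight = 4.
  m = 110 → c = 0000011, weight = 2.
  m = 001 → c = 1011110, weight = 5.
  m = 101 → c = 0000111, weight = 3.
  m = 011 → c = 0000100, weight = 1.
  m = 111 → c = 1011101, weight = 5.
Tally weights:
  weight 0: 1 codewords.
  weight 1: 1 codewords.
  weight 2: 1 codewords.
  weight 3: 1 codewords.
  weight 4: 2 codewords.
  weight 5: 2 codewords.
Minimum distance d = smallest w > 0 with A_w > 0 = 1.
Sanity: Σ A_w = 8 = 2^3 = 8 ✓.


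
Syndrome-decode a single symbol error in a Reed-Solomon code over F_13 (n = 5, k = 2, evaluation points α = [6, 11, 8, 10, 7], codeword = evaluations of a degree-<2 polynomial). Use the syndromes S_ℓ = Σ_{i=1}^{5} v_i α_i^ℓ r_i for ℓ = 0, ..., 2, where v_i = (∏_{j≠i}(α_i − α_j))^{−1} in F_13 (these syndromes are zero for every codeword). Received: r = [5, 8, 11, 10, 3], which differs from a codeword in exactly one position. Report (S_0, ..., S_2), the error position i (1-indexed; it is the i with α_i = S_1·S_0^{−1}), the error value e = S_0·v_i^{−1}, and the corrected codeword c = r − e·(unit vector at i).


S = (3, 11, 10), error at position 3, error magnitude e = 10, c = [5, 8, 1, 10, 3].

Step 1: column multipliers v_i = (∏_{j≠i}(α_i − α_j))^{−1} mod 13.
  i = 1 (α = 6): (6−11)(6−8)(6−10)(6−7) = (−5)·(−2)·(−4)·(−1) = 40 ≡ 1, so v_1 = 1^{−1} = 1 (mod 13).
  i = 2 (α = 11): (11−6)(11−8)(11−10)(11−7) = 5·3·1·4 = 60 ≡ 8, so v_2 = 8^{−1} = 5 (mod 13).
  i = 3 (α = 8): (8−6)(8−11)(8−10)(8−7) = 2·(−3)·(−2)·1 = 12 ≡ 12, so v_3 = 12^{−1} = 12 (mod 13).
  i = 4 (α = 10): (10−6)(10−11)(10−8)(10−7) = 4·(−1)·2·3 = −24 ≡ 2, so v_4 = 2^{−1} = 7 (mod 13).
  i = 5 (α = 7): (7−6)(7−11)(7−8)(7−10) = 1·(−4)·(−1)·(−3) = −12 ≡ 1, so v_5 = 1^{−1} = 1 (mod 13).
  v = [1, 5, 12, 7, 1].
Step 2: syndromes of r = [5, 8, 11, 10, 3] (all sums mod 13).
  S_0 = Σ v_i r_i = 1·5 + 5·8 + 12·11 + 7·10 + 1·3 = 250 ≡ 3.
  S_1 = Σ v_i α_i r_i = 1·6·5 + 5·11·8 + 12·8·11 + 7·10·10 + 1·7·3 = 2247 ≡ 11.
  α_i^2 mod 13 = [10, 4, 12, 9, 10].
  S_2 = Σ v_i α_i^2 r_i = 1·10·5 + 5·4·8 + 12·12·11 + 7·9·10 + 1·10·3 = 2454 ≡ 10.
  S = (3, 11, 10) ≠ 0, so r is not a codeword (an error is present).
Step 3: locate the error. For a single error e at position i, S_ℓ = v_i·e·α_i^ℓ, so α_err = S_1/S_0.
  S_0^{−1} = 3^{−1} = 9 (mod 13), so α_err = 11·9 = 99 ≡ 8 = α_3. Error position i = 3.
  Consistency check: S_2/S_1 = 10·6 = 60 ≡ 8 = α_err ✓ (single-error assumption holds).
Step 4: error magnitude e = S_0/v_3 = S_0·∏_{j≠3}(α_3 − α_j) = 3·12 = 36 ≡ 10 (mod 13).
Step 5: correct position 3: c_3 = r_3 − e = 11 − 10 ≡ 1 (mod 13). Hence c = [5, 8, 1, 10, 3].
  Check: interpolating c through the α_i gives m(x) = 4 + 11·x (degree < 2) with m(α_i) = c_i for every i, so c is indeed a codeword.


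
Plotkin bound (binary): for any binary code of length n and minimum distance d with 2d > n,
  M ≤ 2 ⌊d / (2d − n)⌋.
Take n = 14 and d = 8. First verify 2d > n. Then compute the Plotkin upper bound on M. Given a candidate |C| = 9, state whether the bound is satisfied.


Plotkin bound M ≤ 8; given |C| = 9 > bound (violated).

Check applicability: 2d = 16, n = 14.
2d − n = 2 > 0, so Plotkin applies.
Compute d/(2d−n) = 8/2 ≈ 4.0000.
⌊d/(2d−n)⌋ = 4.
Plotkin bound: M ≤ 2·4 = 8.
Given |C| = 9, check: VIOLATED.
This |C| is above the Plotkin bound, so no binary code with n = 14, d = 8 and 9 codewords exists.


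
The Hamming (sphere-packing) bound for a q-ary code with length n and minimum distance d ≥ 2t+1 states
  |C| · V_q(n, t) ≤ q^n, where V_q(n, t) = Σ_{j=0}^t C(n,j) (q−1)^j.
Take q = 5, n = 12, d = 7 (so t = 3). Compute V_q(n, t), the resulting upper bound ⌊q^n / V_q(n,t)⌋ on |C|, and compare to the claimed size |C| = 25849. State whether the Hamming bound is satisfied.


V_q(n, t) = 15185, q^n = 244140625, Hamming bound = 16077, |C| = 25849 > bound (violated).

Step 1: Compute V_q(n, t) = Σ_{j=0}^3 C(n, j) (q−1)^j.
  j = 0: C(12,0)·(4)^0 = 1·1 = 1.
  j = 1: C(12,1)·(4)^1 = 12·4 = 48.
  j = 2: C(12,2)·(4)^2 = 66·16 = 1056.
  j = 3: C(12,3)·(4)^3 = 220·64 = 14080.
  V_q(n, t) = 1 + 48 + 1056 + 14080 = 15185.
Step 2: q^n = 5^12 = 244140625.
Step 3: Hamming bound ⌊q^n / V_q(n,t)⌋ = ⌊244140625/15185⌋ = 16077.
Step 4: Compare |C| = 25849 to 16077: violated.
The claimed |C| lies above the Hamming bound, so no 5-ary code of length 12 with d ≥ 7 can have 25849 codewords.


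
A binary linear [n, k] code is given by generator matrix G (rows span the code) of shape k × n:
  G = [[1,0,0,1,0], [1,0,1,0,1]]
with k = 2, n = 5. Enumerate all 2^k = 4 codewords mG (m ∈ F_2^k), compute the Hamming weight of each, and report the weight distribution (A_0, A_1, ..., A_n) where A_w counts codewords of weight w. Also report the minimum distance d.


Weight distribution: A_0 = 1, A_2 = 1, A_3 = 2. Minimum distance d = 2.

Enumerate all 2^2 = 4 messages m ∈ F_2^2.
For each, compute codeword c = mG in F_2^5, then tally its weight.
  m = 00 → c = 00000, weight = 0.
  m = 10 → c = 10010, weight = 2.
  m = 01 → c = 10101, weight = 3.
  m = 11 → c = 00111, weight = 3.
Tally weights:
  weight 0: 1 codewords.
  weight 2: 1 codewords.
  weight 3: 2 codewords.
Minimum distance d = smallest w > 0 with A_w > 0 = 2.
Sanity: Σ A_w = 4 = 2^2 = 4 ✓.


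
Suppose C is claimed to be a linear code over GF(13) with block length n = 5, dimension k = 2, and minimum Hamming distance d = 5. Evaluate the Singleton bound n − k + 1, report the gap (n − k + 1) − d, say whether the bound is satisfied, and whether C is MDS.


Singleton RHS = n − k + 1 = 4, slack = -1, bound violated (no such code; not MDS).

Singleton bound: d ≤ n − k + 1.
Here n = 5, k = 2, so n − k + 1 = 4.
Given d = 5, check d ≤ 4: NO.
Slack = (n − k + 1) − d = -1.
The slack is negative: d = 5 exceeds n − k + 1 = 4 by 1, so the Singleton bound is violated and no linear [5, 2, 5]_13 code can exist. In particular it is not MDS (MDS requires d = n − k + 1 exactly).
Description: the claimed parameters are [5, 2, 5]_13; such a code would be impossible (violates the Singleton bound).


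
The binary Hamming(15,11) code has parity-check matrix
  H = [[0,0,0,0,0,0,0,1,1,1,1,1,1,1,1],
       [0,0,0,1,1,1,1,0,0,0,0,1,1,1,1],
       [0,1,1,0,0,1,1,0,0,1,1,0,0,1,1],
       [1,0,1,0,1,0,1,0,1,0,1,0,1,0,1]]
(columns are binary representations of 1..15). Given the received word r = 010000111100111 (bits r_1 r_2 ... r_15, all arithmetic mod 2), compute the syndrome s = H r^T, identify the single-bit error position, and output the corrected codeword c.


s = (0, 0, 1, 0)^T, error position = 2, corrected codeword c = 000000111100111

Compute s = H r^T mod 2 one row at a time:
  s_1 = 1 + 1 + 1 + 0 + 0 + 1 + 1 + 1 = 6 ≡ 0 (mod 2).
  s_2 = 0 + 0 + 0 + 1 + 0 + 1 + 1 + 1 = 4 ≡ 0 (mod 2).
  s_3 = 1 + 0 + 0 + 1 + 1 + 0 + 1 + 1 = 5 ≡ 1 (mod 2).
  s_4 = 0 + 0 + 0 + 1 + 1 + 0 + 1 + 1 = 4 ≡ 0 (mod 2).
s = (0, 0, 1, 0)^T — this equals column 2 of H (binary 0010), so error is at position 2.
Correct: flip bit 2 of r = 010000111100111 to get c = 000000111100111.


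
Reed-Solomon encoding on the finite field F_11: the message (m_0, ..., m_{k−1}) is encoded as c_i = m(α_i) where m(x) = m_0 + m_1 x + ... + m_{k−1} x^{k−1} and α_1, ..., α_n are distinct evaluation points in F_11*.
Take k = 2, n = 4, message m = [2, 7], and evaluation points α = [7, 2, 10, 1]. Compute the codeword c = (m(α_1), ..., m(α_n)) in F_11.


c = [7, 5, 6, 9]

Message polynomial: m(x) = 2 + 7·x (mod 11).
For each evaluation point α_i, compute m(α_i) mod 11:
  α_1 = 7: Horner steps 7 → 7, so m(7) = 7.
  α_2 = 2: Horner steps 7 → 5, so m(2) = 5.
  α_3 = 10: Horner steps 7 → 6, so m(10) = 6.
  α_4 = 1: Horner steps 7 → 9, so m(1) = 9.
Codeword c = [7, 5, 6, 9] ∈ F_11^4.


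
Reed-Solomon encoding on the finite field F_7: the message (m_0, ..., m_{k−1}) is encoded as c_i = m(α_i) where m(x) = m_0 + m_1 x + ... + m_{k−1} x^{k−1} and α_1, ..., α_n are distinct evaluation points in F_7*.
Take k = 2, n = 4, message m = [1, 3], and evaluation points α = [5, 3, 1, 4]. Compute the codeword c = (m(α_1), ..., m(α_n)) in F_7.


c = [2, 3, 4, 6]

Message polynomial: m(x) = 1 + 3·x (mod 7).
For each evaluation point α_i, compute m(α_i) mod 7:
  α_1 = 5: Horner steps 3 → 2, so m(5) = 2.
  α_2 = 3: Horner steps 3 → 3, so m(3) = 3.
  α_3 = 1: Horner steps 3 → 4, so m(1) = 4.
  α_4 = 4: Horner steps 3 → 6, so m(4) = 6.
Codeword c = [2, 3, 4, 6] ∈ F_7^4.


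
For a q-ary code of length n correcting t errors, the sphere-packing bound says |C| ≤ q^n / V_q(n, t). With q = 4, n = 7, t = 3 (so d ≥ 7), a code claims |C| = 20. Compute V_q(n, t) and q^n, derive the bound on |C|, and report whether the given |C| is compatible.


V_q(n, t) = 1156, q^n = 16384, Hamming bound = 14, |C| = 20 > bound (violated).

Step 1: Compute V_q(n, t) = Σ_{j=0}^3 C(n, j) (q−1)^j.
  j = 0: C(7,0)·(3)^0 = 1·1 = 1.
  j = 1: C(7,1)·(3)^1 = 7·3 = 21.
  j = 2: C(7,2)·(3)^2 = 21·9 = 189.
  j = 3: C(7,3)·(3)^3 = 35·27 = 945.
  V_q(n, t) = 1 + 21 + 189 + 945 = 1156.
Step 2: q^n = 4^7 = 16384.
Step 3: Hamming bound ⌊q^n / V_q(n,t)⌋ = ⌊16384/1156⌋ = 14.
Step 4: Compare |C| = 20 to 14: violated.
The claimed |C| lies above the Hamming bound, so no 4-ary code of length 7 with d ≥ 7 can have 20 codewords.


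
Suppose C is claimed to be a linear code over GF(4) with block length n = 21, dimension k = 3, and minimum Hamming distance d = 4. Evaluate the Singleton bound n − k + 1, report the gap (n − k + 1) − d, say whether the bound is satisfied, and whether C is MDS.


Singleton RHS = n − k + 1 = 19, slack = 15, bound satisfied, not MDS.

Singleton bound: d ≤ n − k + 1.
Here n = 21, k = 3, so n − k + 1 = 19.
Given d = 4, check d ≤ 19: YES.
Slack = (n − k + 1) − d = 15.
The code is NOT MDS (slack = 15 > 0).
Description: the claimed parameters are [21, 3, 4]_4; such a code would be non-MDS.


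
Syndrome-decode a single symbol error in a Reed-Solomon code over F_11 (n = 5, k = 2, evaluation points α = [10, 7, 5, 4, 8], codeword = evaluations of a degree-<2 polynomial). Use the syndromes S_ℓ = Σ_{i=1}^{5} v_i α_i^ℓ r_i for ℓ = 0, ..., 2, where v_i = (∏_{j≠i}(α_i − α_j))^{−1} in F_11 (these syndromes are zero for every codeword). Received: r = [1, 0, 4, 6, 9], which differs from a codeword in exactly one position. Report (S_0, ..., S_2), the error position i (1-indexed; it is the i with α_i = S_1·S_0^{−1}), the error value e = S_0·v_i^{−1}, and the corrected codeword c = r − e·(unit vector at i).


S = (10, 1, 10), error at position 1, error magnitude e = 7, c = [5, 0, 4, 6, 9].

Step 1: column multipliers v_i = (∏_{j≠i}(α_i − α_j))^{−1} mod 11.
  i = 1 (α = 10): (10−7)(10−5)(10−4)(10−8) = 3·5·6·2 = 180 ≡ 4, so v_1 = 4^{−1} = 3 (mod 11).
  i = 2 (α = 7): (7−10)(7−5)(7−4)(7−8) = (−3)·2·3·(−1) = 18 ≡ 7, so v_2 = 7^{−1} = 8 (mod 11).
  i = 3 (α = 5): (5−10)(5−7)(5−4)(5−8) = (−5)·(−2)·1·(−3) = −30 ≡ 3, so v_3 = 3^{−1} = 4 (mod 11).
  i = 4 (α = 4): (4−10)(4−7)(4−5)(4−8) = (−6)·(−3)·(−1)·(−4) = 72 ≡ 6, so v_4 = 6^{−1} = 2 (mod 11).
  i = 5 (α = 8): (8−10)(8−7)(8−5)(8−4) = (−2)·1·3·4 = −24 ≡ 9, so v_5 = 9^{−1} = 5 (mod 11).
  v = [3, 8, 4, 2, 5].
Step 2: syndromes of r = [1, 0, 4, 6, 9] (all sums mod 11).
  S_0 = Σ v_i r_i = 3·1 + 8·0 + 4·4 + 2·6 + 5·9 = 76 ≡ 10.
  S_1 = Σ v_i α_i r_i = 3·10·1 + 8·7·0 + 4·5·4 + 2·4·6 + 5·8·9 = 518 ≡ 1.
  α_i^2 mod 11 = [1, 5, 3, 5, 9].
  S_2 = Σ v_i α_i^2 r_i = 3·1·1 + 8·5·0 + 4·3·4 + 2·5·6 + 5·9·9 = 516 ≡ 10.
  S = (10, 1, 10) ≠ 0, so r is not a codeword (an error is present).
Step 3: locate the error. For a single error e at position i, S_ℓ = v_i·e·α_i^ℓ, so α_err = S_1/S_0.
  S_0^{−1} = 10^{−1} = 10 (mod 11), so α_err = 1·10 = 10 ≡ 10 = α_1. Error position i = 1.
  Consistency check: S_2/S_1 = 10·1 = 10 ≡ 10 = α_err ✓ (single-error assumption holds).
Step 4: error magnitude e = S_0/v_1 = S_0·∏_{j≠1}(α_1 − α_j) = 10·4 = 40 ≡ 7 (mod 11).
Step 5: correct position 1: c_1 = r_1 − e = 1 − 7 ≡ 5 (mod 11). Hence c = [5, 0, 4, 6, 9].
  Check: interpolating c through the α_i gives m(x) = 3 + 9·x (degree < 2) with m(α_i) = c_i for every i, so c is indeed a codeword.


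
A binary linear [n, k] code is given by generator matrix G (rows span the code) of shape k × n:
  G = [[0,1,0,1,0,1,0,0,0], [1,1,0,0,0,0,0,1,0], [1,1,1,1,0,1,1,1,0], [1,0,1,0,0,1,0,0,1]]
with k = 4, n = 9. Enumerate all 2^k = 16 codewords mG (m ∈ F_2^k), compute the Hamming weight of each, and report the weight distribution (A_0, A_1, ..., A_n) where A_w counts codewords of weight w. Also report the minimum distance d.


Weight distribution: A_0 = 1, A_3 = 3, A_4 = 7, A_5 = 4, A_7 = 1. Minimum distance d = 3.

Enumerate all 2^4 = 16 messages m ∈ F_2^4.
For each, compute codeword c = mG in F_2^9, then tally its weight.
  m = 0000 → c = 000000000, weight = 0.
  m = 1000 → c = 010101000, weight = 3.
  m = 0100 → c = 110000010, weight = 3.
  m = 1100 → c = 100101010, weight = 4.
  m = 0010 → c = 111101110, weight = 7.
  m = 1010 → c = 101000110, weight = 4.
  m = 0110 → c = 001101100, weight = 4.
  m = 1110 → c = 011000100, weight = 3.
  m = 0001 → c = 101001001, weight = 4.
  m = 1001 → c = 111100001, weight = 5.
  m = 0101 → c = 011001011, weight = 5.
  m = 1101 → c = 001100011, weight = 4.
  m = 0011 → c = 010100111, weight = 5.
  m = 1011 → c = 000001111, weight = 4.
  m = 0111 → c = 100100101, weight = 4.
  m = 1111 → c = 110001101, weight = 5.
Tally weights:
  weight 0: 1 codewords.
  weight 3: 3 codewords.
  weight 4: 7 codewords.
  weight 5: 4 codewords.
  weight 7: 1 codewords.
Minimum distance d = smallest w > 0 with A_w > 0 = 3.
Sanity: Σ A_w = 16 = 2^4 = 16 ✓.


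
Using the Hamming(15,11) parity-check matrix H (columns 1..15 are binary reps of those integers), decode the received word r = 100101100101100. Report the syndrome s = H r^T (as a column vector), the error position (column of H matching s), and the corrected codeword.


s = (1, 1, 1, 1)^T, error position = 15, corrected codeword c = 100101100101101

Compute s = H r^T mod 2 one row at a time:
  s_1 = 0 + 0 + 1 + 0 + 1 + 1 + 0 + 0 = 3 ≡ 1 (mod 2).
  s_2 = 1 + 0 + 1 + 1 + 1 + 1 + 0 + 0 = 5 ≡ 1 (mod 2).
  s_3 = 0 + 0 + 1 + 1 + 1 + 0 + 0 + 0 = 3 ≡ 1 (mod 2).
  s_4 = 1 + 0 + 0 + 1 + 0 + 0 + 1 + 0 = 3 ≡ 1 (mod 2).
s = (1, 1, 1, 1)^T — this equals column 15 of H (binary 1111), so error is at position 15.
Correct: flip bit 15 of r = 100101100101100 to get c = 100101100101101.


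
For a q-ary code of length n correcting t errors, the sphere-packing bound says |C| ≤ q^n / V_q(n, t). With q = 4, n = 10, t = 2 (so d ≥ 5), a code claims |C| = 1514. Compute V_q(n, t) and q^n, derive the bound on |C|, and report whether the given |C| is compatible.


V_q(n, t) = 436, q^n = 1048576, Hamming bound = 2404, |C| = 1514 ≤ bound (satisfied).

Step 1: Compute V_q(n, t) = Σ_{j=0}^2 C(n, j) (q−1)^j.
  j = 0: C(10,0)·(3)^0 = 1·1 = 1.
  j = 1: C(10,1)·(3)^1 = 10·3 = 30.
  j = 2: C(10,2)·(3)^2 = 45·9 = 405.
  V_q(n, t) = 1 + 30 + 405 = 436.
Step 2: q^n = 4^10 = 1048576.
Step 3: Hamming bound ⌊q^n / V_q(n,t)⌋ = ⌊1048576/436⌋ = 2404.
Step 4: Compare |C| = 1514 to 2404: satisfied.
The claimed |C| lies below the Hamming bound.


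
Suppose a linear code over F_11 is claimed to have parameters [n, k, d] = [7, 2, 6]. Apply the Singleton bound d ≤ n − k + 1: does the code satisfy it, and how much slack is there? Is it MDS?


Singleton RHS = n − k + 1 = 6, slack = 0, bound satisfied, MDS.

Singleton bound: d ≤ n − k + 1.
Here n = 7, k = 2, so n − k + 1 = 6.
Given d = 6, check d ≤ 6: YES.
Slack = (n − k + 1) − d = 0.
The code is MDS (slack = 0).
Description: the claimed parameters are [7, 2, 6]_11; such a code would be MDS (meets Singleton bound).


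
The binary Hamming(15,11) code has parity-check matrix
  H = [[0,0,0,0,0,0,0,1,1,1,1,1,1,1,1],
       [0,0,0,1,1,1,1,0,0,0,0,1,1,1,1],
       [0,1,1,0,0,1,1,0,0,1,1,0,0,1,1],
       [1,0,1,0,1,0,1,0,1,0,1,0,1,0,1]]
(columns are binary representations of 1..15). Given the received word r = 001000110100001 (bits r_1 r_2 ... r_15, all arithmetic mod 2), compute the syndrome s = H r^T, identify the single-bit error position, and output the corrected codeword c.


s = (1, 0, 0, 1)^T, error position = 9, corrected codeword c = 001000111100001

Compute s = H r^T mod 2 one row at a time:
  s_1 = 1 + 0 + 1 + 0 + 0 + 0 + 0 + 1 = 3 ≡ 1 (mod 2).
  s_2 = 0 + 0 + 0 + 1 + 0 + 0 + 0 + 1 = 2 ≡ 0 (mod 2).
  s_3 = 0 + 1 + 0 + 1 + 1 + 0 + 0 + 1 = 4 ≡ 0 (mod 2).
  s_4 = 0 + 1 + 0 + 1 + 0 + 0 + 0 + 1 = 3 ≡ 1 (mod 2).
s = (1, 0, 0, 1)^T — this equals column 9 of H (binary 1001), so error is at position 9.
Correct: flip bit 9 of r = 001000110100001 to get c = 001000111100001.


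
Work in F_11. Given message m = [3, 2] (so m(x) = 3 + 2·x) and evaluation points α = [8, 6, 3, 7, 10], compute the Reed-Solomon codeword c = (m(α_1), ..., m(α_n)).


c = [8, 4, 9, 6, 1]

Message polynomial: m(x) = 3 + 2·x (mod 11).
For each evaluation point α_i, compute m(α_i) mod 11:
  α_1 = 8: Horner steps 2 → 8, so m(8) = 8.
  α_2 = 6: Horner steps 2 → 4, so m(6) = 4.
  α_3 = 3: Horner steps 2 → 9, so m(3) = 9.
  α_4 = 7: Horner steps 2 → 6, so m(7) = 6.
  α_5 = 10: Horner steps 2 → 1, so m(10) = 1.
Codeword c = [8, 4, 9, 6, 1] ∈ F_11^5.


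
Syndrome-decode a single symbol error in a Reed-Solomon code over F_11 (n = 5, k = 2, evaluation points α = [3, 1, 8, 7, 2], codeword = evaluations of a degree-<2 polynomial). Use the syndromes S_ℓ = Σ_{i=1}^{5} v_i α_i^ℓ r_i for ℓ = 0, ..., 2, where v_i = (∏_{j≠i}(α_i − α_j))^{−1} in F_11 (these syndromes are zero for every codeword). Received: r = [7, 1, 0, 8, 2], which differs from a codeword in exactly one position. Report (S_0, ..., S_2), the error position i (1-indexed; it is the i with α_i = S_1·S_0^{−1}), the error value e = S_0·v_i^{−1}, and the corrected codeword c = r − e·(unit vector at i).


S = (3, 6, 1), error at position 5, error magnitude e = 9, c = [7, 1, 0, 8, 4].

Step 1: column multipliers v_i = (∏_{j≠i}(α_i − α_j))^{−1} mod 11.
  i = 1 (α = 3): (3−1)(3−8)(3−7)(3−2) = 2·(−5)·(−4)·1 = 40 ≡ 7, so v_1 = 7^{−1} = 8 (mod 11).
  i = 2 (α = 1): (1−3)(1−8)(1−7)(1−2) = (−2)·(−7)·(−6)·(−1) = 84 ≡ 7, so v_2 = 7^{−1} = 8 (mod 11).
  i = 3 (α = 8): (8−3)(8−1)(8−7)(8−2) = 5·7·1·6 = 210 ≡ 1, so v_3 = 1^{−1} = 1 (mod 11).
  i = 4 (α = 7): (7−3)(7−1)(7−8)(7−2) = 4·6·(−1)·5 = −120 ≡ 1, so v_4 = 1^{−1} = 1 (mod 11).
  i = 5 (α = 2): (2−3)(2−1)(2−8)(2−7) = (−1)·1·(−6)·(−5) = −30 ≡ 3, so v_5 = 3^{−1} = 4 (mod 11).
  v = [8, 8, 1, 1, 4].
Step 2: syndromes of r = [7, 1, 0, 8, 2] (all sums mod 11).
  S_0 = Σ v_i r_i = 8·7 + 8·1 + 1·0 + 1·8 + 4·2 = 80 ≡ 3.
  S_1 = Σ v_i α_i r_i = 8·3·7 + 8·1·1 + 1·8·0 + 1·7·8 + 4·2·2 = 248 ≡ 6.
  α_i^2 mod 11 = [9, 1, 9, 5, 4].
  S_2 = Σ v_i α_i^2 r_i = 8·9·7 + 8·1·1 + 1·9·0 + 1·5·8 + 4·4·2 = 584 ≡ 1.
  S = (3, 6, 1) ≠ 0, so r is not a codeword (an error is present).
Step 3: locate the error. For a single error e at position i, S_ℓ = v_i·e·α_i^ℓ, so α_err = S_1/S_0.
  S_0^{−1} = 3^{−1} = 4 (mod 11), so α_err = 6·4 = 24 ≡ 2 = α_5. Error position i = 5.
  Consistency check: S_2/S_1 = 1·2 = 2 ≡ 2 = α_err ✓ (single-error assumption holds).
Step 4: error magnitude e = S_0/v_5 = S_0·∏_{j≠5}(α_5 − α_j) = 3·3 = 9 ≡ 9 (mod 11).
Step 5: correct position 5: c_5 = r_5 − e = 2 − 9 ≡ 4 (mod 11). Hence c = [7, 1, 0, 8, 4].
  Check: interpolating c through the α_i gives m(x) = 9 + 3·x (degree < 2) with m(α_i) = c_i for every i, so c is indeed a codeword.


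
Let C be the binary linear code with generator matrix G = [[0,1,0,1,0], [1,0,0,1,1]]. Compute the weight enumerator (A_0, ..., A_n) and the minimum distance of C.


Weight distribution: A_0 = 1, A_2 = 1, A_3 = 2. Minimum distance d = 2.

Enumerate all 2^2 = 4 messages m ∈ F_2^2.
For each, compute codeword c = mG in F_2^5, then tally its weight.
  m = 00 → c = 00000, weight = 0.
  m = 10 → c = 01010, weight = 2.
  m = 01 → c = 10011, weight = 3.
  m = 11 → c = 11001, weight = 3.
Tally weights:
  weight 0: 1 codewords.
  weight 2: 1 codewords.
  weight 3: 2 codewords.
Minimum distance d = smallest w > 0 with A_w > 0 = 2.
Sanity: Σ A_w = 4 = 2^2 = 4 ✓.


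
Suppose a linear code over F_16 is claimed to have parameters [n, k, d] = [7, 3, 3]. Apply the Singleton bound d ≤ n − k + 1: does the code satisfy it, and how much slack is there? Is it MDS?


Singleton RHS = n − k + 1 = 5, slack = 2, bound satisfied, not MDS.

Singleton bound: d ≤ n − k + 1.
Here n = 7, k = 3, so n − k + 1 = 5.
Given d = 3, check d ≤ 5: YES.
Slack = (n − k + 1) − d = 2.
The code is NOT MDS (slack = 2 > 0).
Description: the claimed parameters are [7, 3, 3]_16; such a code would be non-MDS.


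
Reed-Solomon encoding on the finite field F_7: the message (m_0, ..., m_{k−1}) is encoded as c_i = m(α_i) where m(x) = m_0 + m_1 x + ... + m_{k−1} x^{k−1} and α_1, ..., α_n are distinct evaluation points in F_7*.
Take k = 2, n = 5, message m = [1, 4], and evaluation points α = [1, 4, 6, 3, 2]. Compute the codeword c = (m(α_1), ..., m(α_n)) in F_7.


c = [5, 3, 4, 6, 2]

Message polynomial: m(x) = 1 + 4·x (mod 7).
For each evaluation point α_i, compute m(α_i) mod 7:
  α_1 = 1: Horner steps 4 → 5, so m(1) = 5.
  α_2 = 4: Horner steps 4 → 3, so m(4) = 3.
  α_3 = 6: Horner steps 4 → 4, so m(6) = 4.
  α_4 = 3: Horner steps 4 → 6, so m(3) = 6.
  α_5 = 2: Horner steps 4 → 2, so m(2) = 2.
Codeword c = [5, 3, 4, 6, 2] ∈ F_7^5.


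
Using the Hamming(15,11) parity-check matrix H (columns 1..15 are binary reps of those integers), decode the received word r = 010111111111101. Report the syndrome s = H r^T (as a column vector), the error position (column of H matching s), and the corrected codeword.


s = (1, 1, 0, 0)^T, error position = 12, corrected codeword c = 010111111110101

Compute s = H r^T mod 2 one row at a time:
  s_1 = 1 + 1 + 1 + 1 + 1 + 1 + 0 + 1 = 7 ≡ 1 (mod 2).
  s_2 = 1 + 1 + 1 + 1 + 1 + 1 + 0 + 1 = 7 ≡ 1 (mod 2).
  s_3 = 1 + 0 + 1 + 1 + 1 + 1 + 0 + 1 = 6 ≡ 0 (mod 2).
  s_4 = 0 + 0 + 1 + 1 + 1 + 1 + 1 + 1 = 6 ≡ 0 (mod 2).
s = (1, 1, 0, 0)^T — this equals column 12 of H (binary 1100), so error is at position 12.
Correct: flip bit 12 of r = 010111111111101 to get c = 010111111110101.


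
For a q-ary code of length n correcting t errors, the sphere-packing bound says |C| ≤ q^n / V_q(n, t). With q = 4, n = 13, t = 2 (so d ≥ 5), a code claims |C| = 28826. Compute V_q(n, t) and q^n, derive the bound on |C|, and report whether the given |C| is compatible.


V_q(n, t) = 742, q^n = 67108864, Hamming bound = 90443, |C| = 28826 ≤ bound (satisfied).

Step 1: Compute V_q(n, t) = Σ_{j=0}^2 C(n, j) (q−1)^j.
  j = 0: C(13,0)·(3)^0 = 1·1 = 1.
  j = 1: C(13,1)·(3)^1 = 13·3 = 39.
  j = 2: C(13,2)·(3)^2 = 78·9 = 702.
  V_q(n, t) = 1 + 39 + 702 = 742.
Step 2: q^n = 4^13 = 67108864.
Step 3: Hamming bound ⌊q^n / V_q(n,t)⌋ = ⌊67108864/742⌋ = 90443.
Step 4: Compare |C| = 28826 to 90443: satisfied.
The claimed |C| lies below the Hamming bound.


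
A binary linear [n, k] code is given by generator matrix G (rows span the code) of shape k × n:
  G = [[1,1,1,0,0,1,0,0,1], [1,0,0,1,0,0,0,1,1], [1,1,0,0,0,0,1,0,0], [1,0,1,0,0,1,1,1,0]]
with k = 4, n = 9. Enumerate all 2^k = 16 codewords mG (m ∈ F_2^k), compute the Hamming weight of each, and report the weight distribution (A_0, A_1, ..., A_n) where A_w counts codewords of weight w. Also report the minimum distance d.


Weight distribution: A_0 = 1, A_1 = 1, A_3 = 2, A_4 = 5, A_5 = 5, A_6 = 2. Minimum distance d = 1.

Enumerate all 2^4 = 16 messages m ∈ F_2^4.
For each, compute codeword c = mG in F_2^9, then tally its weight.
  m = 0000 → c = 000000000, weight = 0.
  m = 1000 → c = 111001001, weight = 5.
  m = 0100 → c = 100100011, weight = 4.
  m = 1100 → c = 011101010, weight = 5.
  m = 0010 → c = 110000100, weight = 3.
  m = 1010 → c = 001001101, weight = 4.
  m = 0110 → c = 010100111, weight = 5.
  m = 1110 → c = 101101110, weight = 6.
  m = 0001 → c = 101001110, weight = 5.
  m = 1001 → c = 010000111, weight = 4.
  m = 0101 → c = 001101101, weight = 5.
  m = 1101 → c = 110100100, weight = 4.
  m = 0011 → c = 011001010, weight = 4.
  m = 1011 → c = 100000011, weight = 3.
  m = 0111 → c = 111101001, weight = 6.
  m = 1111 → c = 000100000, weight = 1.
Tally weights:
  weight 0: 1 codewords.
  weight 1: 1 codewords.
  weight 3: 2 codewords.
  weight 4: 5 codewords.
  weight 5: 5 codewords.
  weight 6: 2 codewords.
Minimum distance d = smallest w > 0 with A_w > 0 = 1.
Sanity: Σ A_w = 16 = 2^4 = 16 ✓.


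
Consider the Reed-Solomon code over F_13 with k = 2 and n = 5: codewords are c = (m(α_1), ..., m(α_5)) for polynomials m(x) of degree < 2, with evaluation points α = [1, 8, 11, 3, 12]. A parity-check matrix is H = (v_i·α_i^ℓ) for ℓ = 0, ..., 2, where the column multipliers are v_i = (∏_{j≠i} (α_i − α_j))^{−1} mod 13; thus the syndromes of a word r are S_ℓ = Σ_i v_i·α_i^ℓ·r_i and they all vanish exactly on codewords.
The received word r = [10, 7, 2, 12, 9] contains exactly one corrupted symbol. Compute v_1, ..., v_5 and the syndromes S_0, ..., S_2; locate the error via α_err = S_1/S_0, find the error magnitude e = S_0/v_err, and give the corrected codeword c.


S = (5, 2, 6), error at position 4, error magnitude e = 1, c = [10, 7, 2, 11, 9].

Step 1: column multipliers v_i = (∏_{j≠i}(α_i − α_j))^{−1} mod 13.
  i = 1 (α = 1): (1−8)(1−11)(1−3)(1−12) = (−7)·(−10)·(−2)·(−11) = 1540 ≡ 6, so v_1 = 6^{−1} = 11 (mod 13).
  i = 2 (α = 8): (8−1)(8−11)(8−3)(8−12) = 7·(−3)·5·(−4) = 420 ≡ 4, so v_2 = 4^{−1} = 10 (mod 13).
  i = 3 (α = 11): (11−1)(11−8)(11−3)(11−12) = 10·3·8·(−1) = −240 ≡ 7, so v_3 = 7^{−1} = 2 (mod 13).
  i = 4 (α = 3): (3−1)(3−8)(3−11)(3−12) = 2·(−5)·(−8)·(−9) = −720 ≡ 8, so v_4 = 8^{−1} = 5 (mod 13).
  i = 5 (α = 12): (12−1)(12−8)(12−11)(12−3) = 11·4·1·9 = 396 ≡ 6, so v_5 = 6^{−1} = 11 (mod 13).
  v = [11, 10, 2, 5, 11].
Step 2: syndromes of r = [10, 7, 2, 12, 9] (all sums mod 13).
  S_0 = Σ v_i r_i = 11·10 + 10·7 + 2·2 + 5·12 + 11·9 = 343 ≡ 5.
  S_1 = Σ v_i α_i r_i = 11·1·10 + 10·8·7 + 2·11·2 + 5·3·12 + 11·12·9 = 2082 ≡ 2.
  α_i^2 mod 13 = [1, 12, 4, 9, 1].
  S_2 = Σ v_i α_i^2 r_i = 11·1·10 + 10·12·7 + 2·4·2 + 5·9·12 + 11·1·9 = 1605 ≡ 6.
  S = (5, 2, 6) ≠ 0, so r is not a codeword (an error is present).
Step 3: locate the error. For a single error e at position i, S_ℓ = v_i·e·α_i^ℓ, so α_err = S_1/S_0.
  S_0^{−1} = 5^{−1} = 8 (mod 13), so α_err = 2·8 = 16 ≡ 3 = α_4. Error position i = 4.
  Consistency check: S_2/S_1 = 6·7 = 42 ≡ 3 = α_err ✓ (single-error assumption holds).
Step 4: error magnitude e = S_0/v_4 = S_0·∏_{j≠4}(α_4 − α_j) = 5·8 = 40 ≡ 1 (mod 13).
Step 5: correct position 4: c_4 = r_4 − e = 12 − 1 ≡ 11 (mod 13). Hence c = [10, 7, 2, 11, 9].
  Check: interpolating c through the α_i gives m(x) = 3 + 7·x (degree < 2) with m(α_i) = c_i for every i, so c is indeed a codeword.
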